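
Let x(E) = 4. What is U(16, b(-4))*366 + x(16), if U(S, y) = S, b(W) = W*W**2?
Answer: 5860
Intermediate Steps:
b(W) = W**3
U(16, b(-4))*366 + x(16) = 16*366 + 4 = 5856 + 4 = 5860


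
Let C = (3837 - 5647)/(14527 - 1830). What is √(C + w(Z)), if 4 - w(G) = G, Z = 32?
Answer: I*√4536968222/12697 ≈ 5.305*I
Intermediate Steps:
w(G) = 4 - G
C = -1810/12697 ≈ -0.14255
√(C + w(Z)) = √(-1810/12697 + (4 - 1*32)) = √(-1810/12697 + (4 - 32)) = √(-1810/12697 - 28) = √(-357326/12697) = I*√4536968222/12697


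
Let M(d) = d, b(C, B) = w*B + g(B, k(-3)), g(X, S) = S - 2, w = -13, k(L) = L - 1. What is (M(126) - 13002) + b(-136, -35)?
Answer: -12427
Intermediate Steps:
k(L) = -1 + L
g(X, S) = -2 + S
b(C, B) = -6 - 13*B (b(C, B) = -13*B + (-2 + (-1 - 3)) = -13*B + (-2 - 4) = -13*B - 6 = -6 - 13*B)
(M(126) - 13002) + b(-136, -35) = (126 - 13002) + (-6 - 13*(-35)) = -12876 + (-6 + 455) = -12876 + 449 = -12427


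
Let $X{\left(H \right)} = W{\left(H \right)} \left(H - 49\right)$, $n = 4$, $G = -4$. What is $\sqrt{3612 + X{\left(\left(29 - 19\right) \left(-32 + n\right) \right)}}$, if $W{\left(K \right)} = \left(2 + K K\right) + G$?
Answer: $i \sqrt{25789330} \approx 5078.3 i$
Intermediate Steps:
$W{\left(K \right)} = -2 + K^{2}$ ($W{\left(K \right)} = \left(2 + K K\right) - 4 = \left(2 + K^{2}\right) - 4 = -2 + K^{2}$)
$X{\left(H \right)} = \left(-49 + H\right) \left(-2 + H^{2}\right)$ ($X{\left(H \right)} = \left(-2 + H^{2}\right) \left(H - 49\right) = \left(-2 + H^{2}\right) \left(-49 + H\right) = \left(-49 + H\right) \left(-2 + H^{2}\right)$)
$\sqrt{3612 + X{\left(\left(29 - 19\right) \left(-32 + n\right) \right)}} = \sqrt{3612 + \left(-49 + \left(29 - 19\right) \left(-32 + 4\right)\right) \left(-2 + \left(\left(29 - 19\right) \left(-32 + 4\right)\right)^{2}\right)} = \sqrt{3612 + \left(-49 + 10 \left(-28\right)\right) \left(-2 + \left(10 \left(-28\right)\right)^{2}\right)} = \sqrt{3612 + \left(-49 - 280\right) \left(-2 + \left(-280\right)^{2}\right)} = \sqrt{3612 - 329 \left(-2 + 78400\right)} = \sqrt{3612 - 25792942} = \sqrt{-25789330} = i \sqrt{25789330}$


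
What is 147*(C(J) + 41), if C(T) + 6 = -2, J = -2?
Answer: 4851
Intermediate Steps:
C(T) = -8 (C(T) = -6 - 2 = -8)
147*(C(J) + 41) = 147*(-8 + 41) = 147*33 = 4851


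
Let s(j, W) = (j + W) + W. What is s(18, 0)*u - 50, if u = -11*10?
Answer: -2030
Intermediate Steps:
s(j, W) = j + 2*W (s(j, W) = (W + j) + W = j + 2*W)
u = -110
s(18, 0)*u - 50 = (18 + 2*0)*(-110) - 50 = (18 + 0)*(-110) - 50 = 18*(-110) - 50 = -1980 - 50 = -2030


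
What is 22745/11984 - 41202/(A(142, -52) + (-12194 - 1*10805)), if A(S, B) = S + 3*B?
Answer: 113021717/30643088 ≈ 3.6883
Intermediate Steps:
22745/11984 - 41202/(A(142, -52) + (-12194 - 1*10805)) = 22745/11984 - 41202/((142 + 3*(-52)) + (-12194 - 1*10805)) = 22745*(1/11984) - 41202/((142 - 156) + (-12194 - 10805)) = 22745/11984 - 41202/(-14 - 22999) = 22745/11984 - 41202/(-23013) = 22745/11984 - 41202*(-1/23013) = 22745/11984 + 4578/2557 = 113021717/30643088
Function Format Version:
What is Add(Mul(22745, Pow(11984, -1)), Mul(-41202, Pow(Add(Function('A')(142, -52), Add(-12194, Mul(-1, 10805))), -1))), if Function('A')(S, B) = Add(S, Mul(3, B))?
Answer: Rational(113021717, 30643088) ≈ 3.6883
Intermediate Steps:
Add(Mul(22745, Pow(11984, -1)), Mul(-41202, Pow(Add(Function('A')(142, -52), Add(-12194, Mul(-1, 10805))), -1))) = Add(Mul(22745, Pow(11984, -1)), Mul(-41202, Pow(Add(Add(142, Mul(3, -52)), Add(-12194, Mul(-1, 10805))), -1))) = Add(Mul(22745, Rational(1, 11984)), Mul(-41202, Pow(Add(Add(142, -156), Add(-12194, -10805)), -1))) = Add(Rational(22745, 11984), Mul(-41202, Pow(Add(-14, -22999), -1))) = Add(Rational(22745, 11984), Mul(-41202, Pow(-23013, -1))) = Add(Rational(22745, 11984), Mul(-41202, Rational(-1, 23013))) = Add(Rational(22745, 11984), Rational(4578, 2557)) = Rational(113021717, 30643088)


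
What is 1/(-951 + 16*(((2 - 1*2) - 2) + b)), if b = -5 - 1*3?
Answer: -1/1111 ≈ -0.00090009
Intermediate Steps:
b = -8 (b = -5 - 3 = -8)
1/(-951 + 16*(((2 - 1*2) - 2) + b)) = 1/(-951 + 16*(((2 - 1*2) - 2) - 8)) = 1/(-951 + 16*(((2 - 2) - 2) - 8)) = 1/(-951 + 16*((0 - 2) - 8)) = 1/(-951 + 16*(-2 - 8)) = 1/(-951 + 16*(-10)) = 1/(-951 - 160) = 1/(-1111) = -1/1111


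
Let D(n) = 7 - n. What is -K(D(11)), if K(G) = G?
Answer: 4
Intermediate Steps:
-K(D(11)) = -(7 - 1*11) = -(7 - 11) = -1*(-4) = 4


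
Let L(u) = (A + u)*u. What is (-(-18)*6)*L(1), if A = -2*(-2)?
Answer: 540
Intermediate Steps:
A = 4
L(u) = u*(4 + u) (L(u) = (4 + u)*u = u*(4 + u))
(-(-18)*6)*L(1) = (-(-18)*6)*(1*(4 + 1)) = (-18*(-6))*(1*5) = 108*5 = 540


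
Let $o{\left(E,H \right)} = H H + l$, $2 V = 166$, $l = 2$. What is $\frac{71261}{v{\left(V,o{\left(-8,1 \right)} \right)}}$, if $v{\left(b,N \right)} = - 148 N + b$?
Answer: $- \frac{71261}{361} \approx -197.4$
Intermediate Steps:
$V = 83$ ($V = \frac{1}{2} \cdot 166 = 83$)
$o{\left(E,H \right)} = 2 + H^{2}$ ($o{\left(E,H \right)} = H H + 2 = H^{2} + 2 = 2 + H^{2}$)
$v{\left(b,N \right)} = b - 148 N$
$\frac{71261}{v{\left(V,o{\left(-8,1 \right)} \right)}} = \frac{71261}{83 - 148 \left(2 + 1^{2}\right)} = \frac{71261}{83 - 148 \left(2 + 1\right)} = \frac{71261}{83 - 444} = \frac{71261}{-361} = 71261 \left(- \frac{1}{361}\right) = - \frac{71261}{361}$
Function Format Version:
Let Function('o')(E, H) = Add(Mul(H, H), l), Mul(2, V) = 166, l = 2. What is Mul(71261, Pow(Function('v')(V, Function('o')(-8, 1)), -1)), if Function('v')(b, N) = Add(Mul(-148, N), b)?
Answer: Rational(-71261, 361) ≈ -197.40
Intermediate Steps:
V = 83 (V = Mul(Rational(1, 2), 166) = 83)
Function('o')(E, H) = Add(2, Pow(H, 2)) (Function('o')(E, H) = Add(Mul(H, H), 2) = Add(Pow(H, 2), 2) = Add(2, Pow(H, 2)))
Function('v')(b, N) = Add(b, Mul(-148, N))
Mul(71261, Pow(Function('v')(V, Function('o')(-8, 1)), -1)) = Mul(71261, Pow(Add(83, Mul(-148, Add(2, Pow(1, 2)))), -1)) = Mul(71261, Pow(Add(83, Mul(-148, Add(2, 1))), -1)) = Mul(71261, Pow(Add(83, Mul(-148, 3)), -1)) = Mul(71261, Pow(Add(83, -444), -1)) = Mul(71261, Pow(-361, -1)) = Mul(71261, Rational(-1, 361)) = Rational(-71261, 361)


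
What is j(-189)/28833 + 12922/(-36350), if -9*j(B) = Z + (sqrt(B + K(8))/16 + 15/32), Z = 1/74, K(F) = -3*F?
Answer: -1985116756453/5584167842400 - I*sqrt(213)/4151952 ≈ -0.35549 - 3.5151e-6*I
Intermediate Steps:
Z = 1/74 ≈ 0.013514
j(B) = -571/10656 - sqrt(-24 + B)/144 (j(B) = -(1/74 + (sqrt(B - 3*8)/16 + 15/32))/9 = -(1/74 + (sqrt(B - 24)*(1/16) + 15*(1/32)))/9 = -(1/74 + (sqrt(-24 + B)*(1/16) + 15/32))/9 = -(1/74 + (sqrt(-24 + B)/16 + 15/32))/9 = -(1/74 + (15/32 + sqrt(-24 + B)/16))/9 = -(571/1184 + sqrt(-24 + B)/16)/9 = -571/10656 - sqrt(-24 + B)/144)
j(-189)/28833 + 12922/(-36350) = (-571/10656 - sqrt(-24 - 189)/144)/28833 + 12922/(-36350) = (-571/10656 - I*sqrt(213)/144)*(1/28833) + 12922*(-1/36350) = (-571/10656 - I*sqrt(213)/144)*(1/28833) - 6461/18175 = (-571/307244448 - I*sqrt(213)/4151952) - 6461/18175 = -1985116756453/5584167842400 - I*sqrt(213)/4151952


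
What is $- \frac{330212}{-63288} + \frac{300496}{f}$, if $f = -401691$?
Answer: $\frac{9468783137}{2118518334} \approx 4.4695$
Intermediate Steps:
$- \frac{330212}{-63288} + \frac{300496}{f} = - \frac{330212}{-63288} + \frac{300496}{-401691} = \left(-330212\right) \left(- \frac{1}{63288}\right) + 300496 \left(- \frac{1}{401691}\right) = \frac{82553}{15822} - \frac{300496}{401691} = \frac{9468783137}{2118518334}$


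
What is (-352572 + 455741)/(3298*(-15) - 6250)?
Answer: -103169/55720 ≈ -1.8516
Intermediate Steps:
(-352572 + 455741)/(3298*(-15) - 6250) = 103169/(-49470 - 6250) = 103169/(-55720) = 103169*(-1/55720) = -103169/55720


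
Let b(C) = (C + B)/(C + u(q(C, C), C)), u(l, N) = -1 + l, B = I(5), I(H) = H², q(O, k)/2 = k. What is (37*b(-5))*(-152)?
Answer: 7030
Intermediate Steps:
q(O, k) = 2*k
B = 25 (B = 5² = 25)
b(C) = (25 + C)/(-1 + 3*C) (b(C) = (C + 25)/(C + (-1 + 2*C)) = (25 + C)/(-1 + 3*C))
(37*b(-5))*(-152) = (37*((25 - 5)/(-1 + 3*(-5))))*(-152) = (37*(20/(-1 - 15)))*(-152) = (37*(20/(-16)))*(-152) = (37*(-1/16*20))*(-152) = (37*(-5/4))*(-152) = -185/4*(-152) = 7030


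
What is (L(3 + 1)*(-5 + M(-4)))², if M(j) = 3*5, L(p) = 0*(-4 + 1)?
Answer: 0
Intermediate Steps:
L(p) = 0 (L(p) = 0*(-3) = 0)
M(j) = 15
(L(3 + 1)*(-5 + M(-4)))² = (0*(-5 + 15))² = (0*10)² = 0² = 0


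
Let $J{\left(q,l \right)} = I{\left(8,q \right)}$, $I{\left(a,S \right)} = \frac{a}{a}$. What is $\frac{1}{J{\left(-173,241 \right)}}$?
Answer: $1$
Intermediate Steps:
$I{\left(a,S \right)} = 1$
$J{\left(q,l \right)} = 1$
$\frac{1}{J{\left(-173,241 \right)}} = 1^{-1} = 1$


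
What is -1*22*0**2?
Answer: 0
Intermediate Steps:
-1*22*0**2 = -22*0 = 0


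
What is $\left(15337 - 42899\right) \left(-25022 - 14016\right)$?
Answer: $1075965356$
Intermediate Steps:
$\left(15337 - 42899\right) \left(-25022 - 14016\right) = \left(-27562\right) \left(-39038\right) = 1075965356$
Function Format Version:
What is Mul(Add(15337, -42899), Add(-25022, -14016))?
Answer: 1075965356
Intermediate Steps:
Mul(Add(15337, -42899), Add(-25022, -14016)) = Mul(-27562, -39038) = 1075965356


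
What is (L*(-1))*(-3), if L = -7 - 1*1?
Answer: -24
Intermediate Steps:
L = -8 (L = -7 - 1 = -8)
(L*(-1))*(-3) = -8*(-1)*(-3) = 8*(-3) = -24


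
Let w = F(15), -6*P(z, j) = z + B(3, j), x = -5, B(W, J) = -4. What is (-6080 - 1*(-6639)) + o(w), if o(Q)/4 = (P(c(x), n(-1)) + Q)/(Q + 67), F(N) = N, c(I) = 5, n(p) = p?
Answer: 68846/123 ≈ 559.72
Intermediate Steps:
P(z, j) = ⅔ - z/6 (P(z, j) = -(z - 4)/6 = -(-4 + z)/6 = ⅔ - z/6)
w = 15
o(Q) = 4*(-⅙ + Q)/(67 + Q) (o(Q) = 4*(((⅔ - ⅙*5) + Q)/(Q + 67)) = 4*(((⅔ - ⅚) + Q)/(67 + Q)) = 4*((-⅙ + Q)/(67 + Q)) = 4*(-⅙ + Q)/(67 + Q))
(-6080 - 1*(-6639)) + o(w) = (-6080 - 1*(-6639)) + 2*(-1 + 6*15)/(3*(67 + 15)) = (-6080 + 6639) + (⅔)*(-1 + 90)/82 = 559 + (⅔)*(1/82)*89 = 559 + 89/123 = 68846/123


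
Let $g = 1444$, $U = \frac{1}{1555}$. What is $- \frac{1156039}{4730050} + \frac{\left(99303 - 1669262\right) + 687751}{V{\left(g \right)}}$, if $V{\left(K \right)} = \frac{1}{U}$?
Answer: $- \frac{834937118209}{1471045550} \approx -567.58$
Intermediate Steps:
$U = \frac{1}{1555} \approx 0.00064309$
$V{\left(K \right)} = 1555$ ($V{\left(K \right)} = \frac{1}{\frac{1}{1555}} = 1555$)
$- \frac{1156039}{4730050} + \frac{\left(99303 - 1669262\right) + 687751}{V{\left(g \right)}} = - \frac{1156039}{4730050} + \frac{\left(99303 - 1669262\right) + 687751}{1555} = \left(-1156039\right) \frac{1}{4730050} + \left(-1569959 + 687751\right) \frac{1}{1555} = - \frac{1156039}{4730050} - \frac{882208}{1555} = - \frac{834937118209}{1471045550}$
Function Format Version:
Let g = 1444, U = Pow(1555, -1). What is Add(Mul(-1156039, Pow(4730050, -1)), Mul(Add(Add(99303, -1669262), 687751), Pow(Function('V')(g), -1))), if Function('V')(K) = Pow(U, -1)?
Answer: Rational(-834937118209, 1471045550) ≈ -567.58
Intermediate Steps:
U = Rational(1, 1555) ≈ 0.00064309
Function('V')(K) = 1555 (Function('V')(K) = Pow(Rational(1, 1555), -1) = 1555)
Add(Mul(-1156039, Pow(4730050, -1)), Mul(Add(Add(99303, -1669262), 687751), Pow(Function('V')(g), -1))) = Add(Mul(-1156039, Pow(4730050, -1)), Mul(Add(Add(99303, -1669262), 687751), Pow(1555, -1))) = Add(Mul(-1156039, Rational(1, 4730050)), Mul(Add(-1569959, 687751), Rational(1, 1555))) = Add(Rational(-1156039, 4730050), Mul(-882208, Rational(1, 1555))) = Add(Rational(-1156039, 4730050), Rational(-882208, 1555)) = Rational(-834937118209, 1471045550)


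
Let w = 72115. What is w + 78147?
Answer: 150262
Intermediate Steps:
w + 78147 = 72115 + 78147 = 150262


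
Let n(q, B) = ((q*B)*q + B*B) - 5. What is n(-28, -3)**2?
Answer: 5513104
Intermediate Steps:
n(q, B) = -5 + B**2 + B*q**2 (n(q, B) = ((B*q)*q + B**2) - 5 = (B*q**2 + B**2) - 5 = (B**2 + B*q**2) - 5 = -5 + B**2 + B*q**2)
n(-28, -3)**2 = (-5 + (-3)**2 - 3*(-28)**2)**2 = (-5 + 9 - 3*784)**2 = (-5 + 9 - 2352)**2 = (-2348)**2 = 5513104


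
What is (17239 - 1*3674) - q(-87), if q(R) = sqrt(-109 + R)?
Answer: 13565 - 14*I ≈ 13565.0 - 14.0*I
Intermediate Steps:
(17239 - 1*3674) - q(-87) = (17239 - 1*3674) - sqrt(-109 - 87) = (17239 - 3674) - sqrt(-196) = 13565 - 14*I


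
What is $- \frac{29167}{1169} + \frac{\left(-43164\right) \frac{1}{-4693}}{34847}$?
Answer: $- \frac{4769832374441}{191174719099} \approx -24.95$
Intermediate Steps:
$- \frac{29167}{1169} + \frac{\left(-43164\right) \frac{1}{-4693}}{34847} = \left(-29167\right) \frac{1}{1169} + \left(-43164\right) \left(- \frac{1}{4693}\right) \frac{1}{34847} = - \frac{29167}{1169} + \frac{43164}{4693} \cdot \frac{1}{34847} = - \frac{29167}{1169} + \frac{43164}{163536971} = - \frac{4769832374441}{191174719099}$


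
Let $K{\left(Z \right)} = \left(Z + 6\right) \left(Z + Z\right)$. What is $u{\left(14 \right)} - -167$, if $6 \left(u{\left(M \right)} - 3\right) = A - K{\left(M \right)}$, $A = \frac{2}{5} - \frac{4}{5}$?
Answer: $\frac{383}{5} \approx 76.6$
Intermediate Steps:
$K{\left(Z \right)} = 2 Z \left(6 + Z\right)$ ($K{\left(Z \right)} = \left(6 + Z\right) 2 Z = 2 Z \left(6 + Z\right)$)
$A = - \frac{2}{5}$ ($A = 2 \cdot \frac{1}{5} - \frac{4}{5} = \frac{2}{5} - \frac{4}{5} = - \frac{2}{5} \approx -0.4$)
$u{\left(M \right)} = \frac{44}{15} - \frac{M \left(6 + M\right)}{3}$ ($u{\left(M \right)} = 3 + \frac{- \frac{2}{5} - 2 M \left(6 + M\right)}{6} = 3 - \left(\frac{1}{15} + \frac{M \left(6 + M\right)}{3}\right) = \frac{44}{15} - \frac{M \left(6 + M\right)}{3}$)
$u{\left(14 \right)} - -167 = \left(\frac{44}{15} - \frac{14 \left(6 + 14\right)}{3}\right) - -167 = \left(\frac{44}{15} - \frac{14}{3} \cdot 20\right) + 167 = \left(\frac{44}{15} - \frac{280}{3}\right) + 167 = - \frac{452}{5} + 167 = \frac{383}{5}$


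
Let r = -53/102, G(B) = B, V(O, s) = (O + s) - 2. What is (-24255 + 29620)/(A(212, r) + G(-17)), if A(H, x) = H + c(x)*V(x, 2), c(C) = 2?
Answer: 273615/9892 ≈ 27.660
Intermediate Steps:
V(O, s) = -2 + O + s
r = -53/102 (r = -53*1/102 = -53/102 ≈ -0.51961)
A(H, x) = H + 2*x (A(H, x) = H + 2*(-2 + x + 2) = H + 2*x)
(-24255 + 29620)/(A(212, r) + G(-17)) = (-24255 + 29620)/((212 + 2*(-53/102)) - 17) = 5365/((212 - 53/51) - 17) = 5365/(10759/51 - 17) = 5365/(9892/51) = 5365*(51/9892) = 273615/9892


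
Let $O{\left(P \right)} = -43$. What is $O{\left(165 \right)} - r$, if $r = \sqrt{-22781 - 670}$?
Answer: $-43 - i \sqrt{23451} \approx -43.0 - 153.14 i$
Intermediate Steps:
$r = i \sqrt{23451}$ ($r = \sqrt{-23451} = i \sqrt{23451} \approx 153.14 i$)
$O{\left(165 \right)} - r = -43 - i \sqrt{23451}$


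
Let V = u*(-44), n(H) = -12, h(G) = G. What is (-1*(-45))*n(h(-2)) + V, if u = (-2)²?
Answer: -716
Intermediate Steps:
u = 4
V = -176 (V = 4*(-44) = -176)
(-1*(-45))*n(h(-2)) + V = -1*(-45)*(-12) - 176 = 45*(-12) - 176 = -540 - 176 = -716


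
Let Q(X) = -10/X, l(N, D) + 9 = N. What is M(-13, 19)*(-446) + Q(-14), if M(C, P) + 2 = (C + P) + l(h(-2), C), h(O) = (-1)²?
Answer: 12493/7 ≈ 1784.7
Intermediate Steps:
h(O) = 1
l(N, D) = -9 + N
M(C, P) = -10 + C + P (M(C, P) = -2 + ((C + P) + (-9 + 1)) = -2 + ((C + P) - 8) = -2 + (-8 + C + P) = -10 + C + P)
M(-13, 19)*(-446) + Q(-14) = (-10 - 13 + 19)*(-446) - 10/(-14) = -4*(-446) - 10*(-1/14) = 1784 + 5/7 = 12493/7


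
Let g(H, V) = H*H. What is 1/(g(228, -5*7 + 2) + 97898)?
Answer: 1/149882 ≈ 6.6719e-6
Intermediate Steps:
g(H, V) = H²
1/(g(228, -5*7 + 2) + 97898) = 1/(228² + 97898) = 1/(51984 + 97898) = 1/149882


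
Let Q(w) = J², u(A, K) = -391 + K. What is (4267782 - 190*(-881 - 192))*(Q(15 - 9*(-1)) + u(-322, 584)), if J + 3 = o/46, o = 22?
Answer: 471584891572/529 ≈ 8.9146e+8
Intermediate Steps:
J = -58/23 (J = -3 + 22/46 = -3 + 22*(1/46) = -3 + 11/23 = -58/23 ≈ -2.5217)
Q(w) = 3364/529 (Q(w) = (-58/23)² = 3364/529)
(4267782 - 190*(-881 - 192))*(Q(15 - 9*(-1)) + u(-322, 584)) = (4267782 - 190*(-881 - 192))*(3364/529 + (-391 + 584)) = (4267782 - 190*(-1073))*(3364/529 + 193) = (4267782 + 203870)*(105461/529) = 4471652*(105461/529) = 471584891572/529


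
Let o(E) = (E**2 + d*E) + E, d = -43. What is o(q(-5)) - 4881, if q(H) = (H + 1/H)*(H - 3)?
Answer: -122441/25 ≈ -4897.6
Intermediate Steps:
q(H) = (-3 + H)*(H + 1/H) (q(H) = (H + 1/H)*(-3 + H) = (-3 + H)*(H + 1/H))
o(E) = E**2 - 42*E (o(E) = (E**2 - 43*E) + E = E**2 - 42*E)
o(q(-5)) - 4881 = (1 + (-5)**2 - 3*(-5) - 3/(-5))*(-42 + (1 + (-5)**2 - 3*(-5) - 3/(-5))) - 4881 = (1 + 25 + 15 - 3*(-1/5))*(-42 + (1 + 25 + 15 - 3*(-1/5))) - 4881 = (1 + 25 + 15 + 3/5)*(-42 + (1 + 25 + 15 + 3/5)) - 4881 = 208*(-42 + 208/5)/5 - 4881 = (208/5)*(-2/5) - 4881 = -416/25 - 4881 = -122441/25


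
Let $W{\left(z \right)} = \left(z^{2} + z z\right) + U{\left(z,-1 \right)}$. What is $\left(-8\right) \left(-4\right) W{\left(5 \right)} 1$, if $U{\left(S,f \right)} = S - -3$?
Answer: $1856$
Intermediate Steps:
$U{\left(S,f \right)} = 3 + S$ ($U{\left(S,f \right)} = S + 3 = 3 + S$)
$W{\left(z \right)} = 3 + z + 2 z^{2}$ ($W{\left(z \right)} = \left(z^{2} + z z\right) + \left(3 + z\right) = \left(z^{2} + z^{2}\right) + \left(3 + z\right) = 2 z^{2} + \left(3 + z\right) = 3 + z + 2 z^{2}$)
$\left(-8\right) \left(-4\right) W{\left(5 \right)} 1 = \left(-8\right) \left(-4\right) \left(3 + 5 + 2 \cdot 5^{2}\right) 1 = 32 \left(3 + 5 + 2 \cdot 25\right) 1 = 32 \left(3 + 5 + 50\right) 1 = 32 \cdot 58 \cdot 1 = 32 \cdot 58 = 1856$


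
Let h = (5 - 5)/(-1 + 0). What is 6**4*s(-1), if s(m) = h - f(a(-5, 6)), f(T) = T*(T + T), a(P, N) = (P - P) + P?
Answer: -64800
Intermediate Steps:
a(P, N) = P (a(P, N) = 0 + P = P)
f(T) = 2*T**2 (f(T) = T*(2*T) = 2*T**2)
h = 0 (h = 0/(-1) = 0*(-1) = 0)
s(m) = -50 (s(m) = 0 - 2*(-5)**2 = 0 - 2*25 = 0 - 1*50 = 0 - 50 = -50)
6**4*s(-1) = 6**4*(-50) = 1296*(-50) = -64800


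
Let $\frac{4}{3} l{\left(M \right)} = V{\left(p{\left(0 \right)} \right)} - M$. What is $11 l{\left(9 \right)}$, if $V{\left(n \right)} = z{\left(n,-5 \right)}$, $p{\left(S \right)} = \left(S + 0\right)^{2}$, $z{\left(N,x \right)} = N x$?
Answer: $- \frac{297}{4} \approx -74.25$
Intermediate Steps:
$p{\left(S \right)} = S^{2}$
$V{\left(n \right)} = - 5 n$ ($V{\left(n \right)} = n \left(-5\right) = - 5 n$)
$l{\left(M \right)} = - \frac{3 M}{4}$ ($l{\left(M \right)} = \frac{3 \left(- 5 \cdot 0^{2} - M\right)}{4} = \frac{3 \left(\left(-5\right) 0 - M\right)}{4} = \frac{3 \left(0 - M\right)}{4} = \frac{3 \left(- M\right)}{4} = - \frac{3 M}{4}$)
$11 l{\left(9 \right)} = 11 \left(\left(- \frac{3}{4}\right) 9\right) = 11 \left(- \frac{27}{4}\right) = - \frac{297}{4}$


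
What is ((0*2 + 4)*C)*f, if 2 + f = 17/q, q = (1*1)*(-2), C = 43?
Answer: -1806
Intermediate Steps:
q = -2 (q = 1*(-2) = -2)
f = -21/2 (f = -2 + 17/(-2) = -2 + 17*(-1/2) = -2 - 17/2 = -21/2 ≈ -10.500)
((0*2 + 4)*C)*f = ((0*2 + 4)*43)*(-21/2) = ((0 + 4)*43)*(-21/2) = (4*43)*(-21/2) = 172*(-21/2) = -1806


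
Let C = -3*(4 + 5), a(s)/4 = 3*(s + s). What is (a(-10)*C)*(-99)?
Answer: -641520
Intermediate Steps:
a(s) = 24*s (a(s) = 4*(3*(s + s)) = 4*(3*(2*s)) = 4*(6*s) = 24*s)
C = -27 (C = -3*9 = -27)
(a(-10)*C)*(-99) = ((24*(-10))*(-27))*(-99) = -240*(-27)*(-99) = 6480*(-99) = -641520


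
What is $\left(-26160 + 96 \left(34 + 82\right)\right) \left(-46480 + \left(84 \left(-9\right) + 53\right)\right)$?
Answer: $708877392$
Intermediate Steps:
$\left(-26160 + 96 \left(34 + 82\right)\right) \left(-46480 + \left(84 \left(-9\right) + 53\right)\right) = \left(-26160 + 96 \cdot 116\right) \left(-46480 + \left(-756 + 53\right)\right) = \left(-26160 + 11136\right) \left(-46480 - 703\right) = \left(-15024\right) \left(-47183\right) = 708877392$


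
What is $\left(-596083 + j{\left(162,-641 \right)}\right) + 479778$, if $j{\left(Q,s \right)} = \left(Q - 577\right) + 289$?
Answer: $-116431$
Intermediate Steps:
$j{\left(Q,s \right)} = -288 + Q$ ($j{\left(Q,s \right)} = \left(-577 + Q\right) + 289 = -288 + Q$)
$\left(-596083 + j{\left(162,-641 \right)}\right) + 479778 = \left(-596083 + \left(-288 + 162\right)\right) + 479778 = \left(-596083 - 126\right) + 479778 = -596209 + 479778 = -116431$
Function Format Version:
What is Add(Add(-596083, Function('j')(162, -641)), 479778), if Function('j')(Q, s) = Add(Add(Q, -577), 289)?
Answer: -116431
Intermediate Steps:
Function('j')(Q, s) = Add(-288, Q) (Function('j')(Q, s) = Add(Add(-577, Q), 289) = Add(-288, Q))
Add(Add(-596083, Function('j')(162, -641)), 479778) = Add(Add(-596083, Add(-288, 162)), 479778) = Add(Add(-596083, -126), 479778) = Add(-596209, 479778) = -116431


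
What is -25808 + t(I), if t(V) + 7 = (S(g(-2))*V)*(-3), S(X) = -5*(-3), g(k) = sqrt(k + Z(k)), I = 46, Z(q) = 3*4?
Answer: -27885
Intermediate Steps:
Z(q) = 12
g(k) = sqrt(12 + k) (g(k) = sqrt(k + 12) = sqrt(12 + k))
S(X) = 15
t(V) = -7 - 45*V (t(V) = -7 + (15*V)*(-3) = -7 - 45*V)
-25808 + t(I) = -25808 + (-7 - 45*46) = -25808 + (-7 - 2070) = -25808 - 2077 = -27885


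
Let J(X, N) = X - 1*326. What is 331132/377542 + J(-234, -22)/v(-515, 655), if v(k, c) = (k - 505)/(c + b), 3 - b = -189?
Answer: 4485336902/9627321 ≈ 465.90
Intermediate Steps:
b = 192 (b = 3 - 1*(-189) = 3 + 189 = 192)
J(X, N) = -326 + X (J(X, N) = X - 326 = -326 + X)
v(k, c) = (-505 + k)/(192 + c) (v(k, c) = (k - 505)/(c + 192) = (-505 + k)/(192 + c))
331132/377542 + J(-234, -22)/v(-515, 655) = 331132/377542 + (-326 - 234)/(((-505 - 515)/(192 + 655))) = 331132*(1/377542) - 560/(-1020/847) = 165566/188771 - 560/((1/847)*(-1020)) = 165566/188771 - 560/(-1020/847) = 165566/188771 - 560*(-847/1020) = 165566/188771 + 23716/51 = 4485336902/9627321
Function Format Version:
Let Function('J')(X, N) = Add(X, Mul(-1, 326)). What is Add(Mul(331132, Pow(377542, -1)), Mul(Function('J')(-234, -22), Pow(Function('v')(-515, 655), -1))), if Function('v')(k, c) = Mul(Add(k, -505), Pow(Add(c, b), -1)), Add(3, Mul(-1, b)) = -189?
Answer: Rational(4485336902, 9627321) ≈ 465.90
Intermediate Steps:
b = 192 (b = Add(3, Mul(-1, -189)) = Add(3, 189) = 192)
Function('J')(X, N) = Add(-326, X) (Function('J')(X, N) = Add(X, -326) = Add(-326, X))
Function('v')(k, c) = Mul(Pow(Add(192, c), -1), Add(-505, k)) (Function('v')(k, c) = Mul(Add(k, -505), Pow(Add(c, 192), -1)) = Mul(Add(-505, k), Pow(Add(192, c), -1)) = Mul(Pow(Add(192, c), -1), Add(-505, k)))
Add(Mul(331132, Pow(377542, -1)), Mul(Function('J')(-234, -22), Pow(Function('v')(-515, 655), -1))) = Add(Mul(331132, Pow(377542, -1)), Mul(Add(-326, -234), Pow(Mul(Pow(Add(192, 655), -1), Add(-505, -515)), -1))) = Add(Mul(331132, Rational(1, 377542)), Mul(-560, Pow(Mul(Pow(847, -1), -1020), -1))) = Add(Rational(165566, 188771), Mul(-560, Pow(Mul(Rational(1, 847), -1020), -1))) = Add(Rational(165566, 188771), Mul(-560, Pow(Rational(-1020, 847), -1))) = Add(Rational(165566, 188771), Mul(-560, Rational(-847, 1020))) = Add(Rational(165566, 188771), Rational(23716, 51)) = Rational(4485336902, 9627321)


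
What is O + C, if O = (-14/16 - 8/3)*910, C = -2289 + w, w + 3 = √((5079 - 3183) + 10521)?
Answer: -66179/12 + √12417 ≈ -5403.5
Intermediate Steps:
w = -3 + √12417 (w = -3 + √((5079 - 3183) + 10521) = -3 + √(1896 + 10521) = -3 + √12417 ≈ 108.43)
C = -2292 + √12417 (C = -2289 + (-3 + √12417) = -2292 + √12417 ≈ -2180.6)
O = -38675/12 (O = (-14*1/16 - 8*⅓)*910 = (-7/8 - 8/3)*910 = -85/24*910 = -38675/12 ≈ -3222.9)
O + C = -38675/12 + (-2292 + √12417) = -66179/12 + √12417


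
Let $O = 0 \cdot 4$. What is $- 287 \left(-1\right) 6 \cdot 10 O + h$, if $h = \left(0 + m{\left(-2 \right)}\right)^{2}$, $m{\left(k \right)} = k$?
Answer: $4$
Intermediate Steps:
$O = 0$
$h = 4$ ($h = \left(0 - 2\right)^{2} = \left(-2\right)^{2} = 4$)
$- 287 \left(-1\right) 6 \cdot 10 O + h = - 287 \left(-1\right) 6 \cdot 10 \cdot 0 + 4 = - 287 \left(-6\right) 10 \cdot 0 + 4 = - 287 \left(\left(-60\right) 0\right) + 4 = \left(-287\right) 0 + 4 = 0 + 4 = 4$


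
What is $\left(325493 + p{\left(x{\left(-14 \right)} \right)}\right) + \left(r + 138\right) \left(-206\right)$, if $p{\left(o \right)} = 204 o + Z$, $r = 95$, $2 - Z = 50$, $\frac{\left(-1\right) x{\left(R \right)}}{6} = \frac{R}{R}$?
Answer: $276223$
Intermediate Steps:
$x{\left(R \right)} = -6$ ($x{\left(R \right)} = - 6 \frac{R}{R} = \left(-6\right) 1 = -6$)
$Z = -48$ ($Z = 2 - 50 = -48$)
$p{\left(o \right)} = -48 + 204 o$ ($p{\left(o \right)} = 204 o - 48 = -48 + 204 o$)
$\left(325493 + p{\left(x{\left(-14 \right)} \right)}\right) + \left(r + 138\right) \left(-206\right) = \left(325493 + \left(-48 + 204 \left(-6\right)\right)\right) + \left(95 + 138\right) \left(-206\right) = \left(325493 - 1272\right) + 233 \left(-206\right) = \left(325493 - 1272\right) - 47998 = 324221 - 47998 = 276223$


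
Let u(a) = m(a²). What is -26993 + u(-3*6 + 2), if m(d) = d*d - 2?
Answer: 38541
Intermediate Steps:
m(d) = -2 + d² (m(d) = d² - 2 = -2 + d²)
u(a) = -2 + a⁴ (u(a) = -2 + (a²)² = -2 + a⁴)
-26993 + u(-3*6 + 2) = -26993 + (-2 + (-3*6 + 2)⁴) = -26993 + (-2 + (-18 + 2)⁴) = -26993 + (-2 + (-16)⁴) = -26993 + (-2 + 65536) = -26993 + 65534 = 38541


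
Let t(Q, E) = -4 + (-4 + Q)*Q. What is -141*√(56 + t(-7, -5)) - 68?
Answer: -68 - 141*√129 ≈ -1669.5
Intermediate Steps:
t(Q, E) = -4 + Q*(-4 + Q)
-141*√(56 + t(-7, -5)) - 68 = -141*√(56 + (-4 + (-7)² - 4*(-7))) - 68 = -141*√(56 + (-4 + 49 + 28)) - 68 = -141*√(56 + 73) - 68 = -141*√129 - 68 = -68 - 141*√129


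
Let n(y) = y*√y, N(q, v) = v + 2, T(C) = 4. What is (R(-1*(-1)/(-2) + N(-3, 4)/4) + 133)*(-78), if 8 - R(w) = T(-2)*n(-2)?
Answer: -10998 - 624*I*√2 ≈ -10998.0 - 882.47*I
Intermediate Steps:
N(q, v) = 2 + v
n(y) = y^(3/2)
R(w) = 8 + 8*I*√2 (R(w) = 8 - 4*(-2)^(3/2) = 8 - 4*(-2*I*√2) = 8 - (-8)*I*√2 = 8 + 8*I*√2)
(R(-1*(-1)/(-2) + N(-3, 4)/4) + 133)*(-78) = ((8 + 8*I*√2) + 133)*(-78) = (141 + 8*I*√2)*(-78) = -10998 - 624*I*√2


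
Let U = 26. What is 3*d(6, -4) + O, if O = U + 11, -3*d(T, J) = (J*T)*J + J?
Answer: -55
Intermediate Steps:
d(T, J) = -J/3 - T*J**2/3 (d(T, J) = -((J*T)*J + J)/3 = -(T*J**2 + J)/3 = -(J + T*J**2)/3 = -J/3 - T*J**2/3)
O = 37 (O = 26 + 11 = 37)
3*d(6, -4) + O = 3*(-1/3*(-4)*(1 - 4*6)) + 37 = 3*(-1/3*(-4)*(1 - 24)) + 37 = 3*(-1/3*(-4)*(-23)) + 37 = 3*(-92/3) + 37 = -92 + 37 = -55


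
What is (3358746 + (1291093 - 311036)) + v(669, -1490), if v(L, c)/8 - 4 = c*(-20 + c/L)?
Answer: 3079931015/669 ≈ 4.6038e+6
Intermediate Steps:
v(L, c) = 32 + 8*c*(-20 + c/L) (v(L, c) = 32 + 8*(c*(-20 + c/L)) = 32 + 8*c*(-20 + c/L))
(3358746 + (1291093 - 311036)) + v(669, -1490) = (3358746 + (1291093 - 311036)) + (32 - 160*(-1490) + 8*(-1490)²/669) = (3358746 + 980057) + (32 + 238400 + 8*(1/669)*2220100) = 4338803 + (32 + 238400 + 17760800/669) = 4338803 + 177271808/669 = 3079931015/669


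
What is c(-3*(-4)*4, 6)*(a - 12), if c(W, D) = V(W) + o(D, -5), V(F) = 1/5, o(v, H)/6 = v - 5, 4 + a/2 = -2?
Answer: -744/5 ≈ -148.80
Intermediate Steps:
a = -12 (a = -8 + 2*(-2) = -8 - 4 = -12)
o(v, H) = -30 + 6*v (o(v, H) = 6*(v - 5) = 6*(-5 + v) = -30 + 6*v)
V(F) = 1/5
c(W, D) = -149/5 + 6*D (c(W, D) = 1/5 + (-30 + 6*D) = -149/5 + 6*D)
c(-3*(-4)*4, 6)*(a - 12) = (-149/5 + 6*6)*(-12 - 12) = (-149/5 + 36)*(-24) = (31/5)*(-24) = -744/5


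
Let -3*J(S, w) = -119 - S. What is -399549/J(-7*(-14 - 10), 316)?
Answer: -1198647/287 ≈ -4176.5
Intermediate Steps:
J(S, w) = 119/3 + S/3 (J(S, w) = -(-119 - S)/3 = 119/3 + S/3)
-399549/J(-7*(-14 - 10), 316) = -399549/(119/3 + (-7*(-14 - 10))/3) = -399549/(119/3 + (-7*(-24))/3) = -399549/(119/3 + (⅓)*168) = -399549/(119/3 + 56) = -399549/287/3 = -399549*3/287 = -1198647/287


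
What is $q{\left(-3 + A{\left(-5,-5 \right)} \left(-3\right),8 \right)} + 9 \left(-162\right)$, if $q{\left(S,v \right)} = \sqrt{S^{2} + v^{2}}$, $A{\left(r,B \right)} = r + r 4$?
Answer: $-1458 + 8 \sqrt{82} \approx -1385.6$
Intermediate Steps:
$A{\left(r,B \right)} = 5 r$ ($A{\left(r,B \right)} = r + 4 r = 5 r$)
$q{\left(-3 + A{\left(-5,-5 \right)} \left(-3\right),8 \right)} + 9 \left(-162\right) = \sqrt{\left(-3 + 5 \left(-5\right) \left(-3\right)\right)^{2} + 8^{2}} + 9 \left(-162\right) = \sqrt{\left(-3 - -75\right)^{2} + 64} - 1458 = \sqrt{\left(-3 + 75\right)^{2} + 64} - 1458 = \sqrt{72^{2} + 64} - 1458 = \sqrt{5184 + 64} - 1458 = \sqrt{5248} - 1458 = 8 \sqrt{82} - 1458 = -1458 + 8 \sqrt{82}$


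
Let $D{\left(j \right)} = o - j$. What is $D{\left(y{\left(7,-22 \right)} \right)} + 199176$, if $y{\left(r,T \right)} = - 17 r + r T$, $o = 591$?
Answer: $200040$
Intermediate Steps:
$y{\left(r,T \right)} = - 17 r + T r$
$D{\left(j \right)} = 591 - j$
$D{\left(y{\left(7,-22 \right)} \right)} + 199176 = \left(591 - 7 \left(-17 - 22\right)\right) + 199176 = \left(591 - 7 \left(-39\right)\right) + 199176 = \left(591 - -273\right) + 199176 = \left(591 + 273\right) + 199176 = 864 + 199176 = 200040$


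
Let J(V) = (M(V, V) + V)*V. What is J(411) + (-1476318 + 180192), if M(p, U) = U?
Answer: -958284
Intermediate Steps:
J(V) = 2*V² (J(V) = (V + V)*V = (2*V)*V = 2*V²)
J(411) + (-1476318 + 180192) = 2*411² + (-1476318 + 180192) = 2*168921 - 1296126 = 337842 - 1296126 = -958284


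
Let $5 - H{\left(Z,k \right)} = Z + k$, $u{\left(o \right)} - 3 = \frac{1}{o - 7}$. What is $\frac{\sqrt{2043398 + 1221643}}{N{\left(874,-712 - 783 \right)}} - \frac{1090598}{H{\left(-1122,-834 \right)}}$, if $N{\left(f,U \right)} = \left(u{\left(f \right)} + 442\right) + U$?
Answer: $- \frac{1090598}{1961} - \frac{867 \sqrt{3265041}}{910349} \approx -557.86$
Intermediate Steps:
$u{\left(o \right)} = 3 + \frac{1}{-7 + o}$ ($u{\left(o \right)} = 3 + \frac{1}{o - 7} = 3 + \frac{1}{-7 + o}$)
$N{\left(f,U \right)} = 442 + U + \frac{-20 + 3 f}{-7 + f}$ ($N{\left(f,U \right)} = \left(\frac{-20 + 3 f}{-7 + f} + 442\right) + U = \left(442 + \frac{-20 + 3 f}{-7 + f}\right) + U = 442 + U + \frac{-20 + 3 f}{-7 + f}$)
$H{\left(Z,k \right)} = 5 - Z - k$ ($H{\left(Z,k \right)} = 5 - \left(Z + k\right) = 5 - Z - k$)
$\frac{\sqrt{2043398 + 1221643}}{N{\left(874,-712 - 783 \right)}} - \frac{1090598}{H{\left(-1122,-834 \right)}} = \frac{\sqrt{2043398 + 1221643}}{\frac{1}{-7 + 874} \left(-20 + 3 \cdot 874 + \left(-7 + 874\right) \left(442 - 1495\right)\right)} - \frac{1090598}{5 - -1122 - -834} = \frac{\sqrt{3265041}}{\frac{1}{867} \left(-20 + 2622 + 867 \left(442 - 1495\right)\right)} - \frac{1090598}{5 + 1122 + 834} = \frac{\sqrt{3265041}}{\frac{1}{867} \left(-20 + 2622 + 867 \left(442 - 1495\right)\right)} - \frac{1090598}{1961} = \frac{\sqrt{3265041}}{\frac{1}{867} \left(-20 + 2622 + 867 \left(-1053\right)\right)} - \frac{1090598}{1961} = \frac{\sqrt{3265041}}{\frac{1}{867} \left(-20 + 2622 - 912951\right)} - \frac{1090598}{1961} = \frac{\sqrt{3265041}}{\frac{1}{867} \left(-910349\right)} - \frac{1090598}{1961} = \frac{\sqrt{3265041}}{- \frac{910349}{867}} - \frac{1090598}{1961} = \sqrt{3265041} \left(- \frac{867}{910349}\right) - \frac{1090598}{1961} = - \frac{867 \sqrt{3265041}}{910349} - \frac{1090598}{1961} = - \frac{1090598}{1961} - \frac{867 \sqrt{3265041}}{910349}$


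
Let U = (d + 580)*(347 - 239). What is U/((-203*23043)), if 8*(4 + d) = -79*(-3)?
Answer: -43605/3118486 ≈ -0.013983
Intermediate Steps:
d = 205/8 (d = -4 + (-79*(-3))/8 = -4 + (⅛)*237 = -4 + 237/8 = 205/8 ≈ 25.625)
U = 130815/2 (U = (205/8 + 580)*(347 - 239) = (4845/8)*108 = 130815/2 ≈ 65408.)
U/((-203*23043)) = 130815/(2*((-203*23043))) = (130815/2)/(-4677729) = (130815/2)*(-1/4677729) = -43605/3118486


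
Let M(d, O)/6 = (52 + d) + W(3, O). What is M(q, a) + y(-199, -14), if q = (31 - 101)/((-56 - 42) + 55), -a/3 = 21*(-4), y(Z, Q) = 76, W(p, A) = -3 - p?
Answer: 15556/43 ≈ 361.77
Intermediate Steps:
a = 252 (a = -63*(-4) = -3*(-84) = 252)
q = 70/43 (q = -70/(-98 + 55) = -70/(-43) = -70*(-1/43) = 70/43 ≈ 1.6279)
M(d, O) = 276 + 6*d (M(d, O) = 6*((52 + d) + (-3 - 1*3)) = 6*((52 + d) + (-3 - 3)) = 6*((52 + d) - 6) = 6*(46 + d) = 276 + 6*d)
M(q, a) + y(-199, -14) = (276 + 6*(70/43)) + 76 = (276 + 420/43) + 76 = 12288/43 + 76 = 15556/43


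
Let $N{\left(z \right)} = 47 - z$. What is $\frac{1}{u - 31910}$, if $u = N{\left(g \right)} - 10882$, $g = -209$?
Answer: $- \frac{1}{42536} \approx -2.3509 \cdot 10^{-5}$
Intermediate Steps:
$u = -10626$ ($u = \left(47 - -209\right) - 10882 = \left(47 + 209\right) - 10882 = 256 - 10882 = -10626$)
$\frac{1}{u - 31910} = \frac{1}{-10626 - 31910} = \frac{1}{-42536} = - \frac{1}{42536}$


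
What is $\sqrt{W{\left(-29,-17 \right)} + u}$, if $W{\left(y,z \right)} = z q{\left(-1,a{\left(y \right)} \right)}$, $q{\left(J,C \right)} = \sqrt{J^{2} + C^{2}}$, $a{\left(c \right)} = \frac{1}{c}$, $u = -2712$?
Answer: $\frac{\sqrt{-2280792 - 493 \sqrt{842}}}{29} \approx 52.24 i$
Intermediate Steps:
$q{\left(J,C \right)} = \sqrt{C^{2} + J^{2}}$
$W{\left(y,z \right)} = z \sqrt{1 + \frac{1}{y^{2}}}$ ($W{\left(y,z \right)} = z \sqrt{\left(\frac{1}{y}\right)^{2} + \left(-1\right)^{2}} = z \sqrt{\frac{1}{y^{2}} + 1} = z \sqrt{1 + \frac{1}{y^{2}}}$)
$\sqrt{W{\left(-29,-17 \right)} + u} = \sqrt{- 17 \sqrt{1 + \frac{1}{841}} - 2712} = \sqrt{- 17 \sqrt{\frac{842}{841}} - 2712} = \sqrt{- 17 \frac{\sqrt{842}}{29} - 2712} = \sqrt{- \frac{17 \sqrt{842}}{29} - 2712} = \sqrt{-2712 - \frac{17 \sqrt{842}}{29}}$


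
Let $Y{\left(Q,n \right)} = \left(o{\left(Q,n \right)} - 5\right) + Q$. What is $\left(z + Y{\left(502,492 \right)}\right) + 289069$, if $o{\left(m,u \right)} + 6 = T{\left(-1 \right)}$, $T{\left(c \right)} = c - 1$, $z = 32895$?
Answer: $322453$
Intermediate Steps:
$T{\left(c \right)} = -1 + c$
$o{\left(m,u \right)} = -8$ ($o{\left(m,u \right)} = -6 - 2 = -8$)
$Y{\left(Q,n \right)} = -13 + Q$ ($Y{\left(Q,n \right)} = \left(-8 - 5\right) + Q = -13 + Q$)
$\left(z + Y{\left(502,492 \right)}\right) + 289069 = \left(32895 + \left(-13 + 502\right)\right) + 289069 = \left(32895 + 489\right) + 289069 = 33384 + 289069 = 322453$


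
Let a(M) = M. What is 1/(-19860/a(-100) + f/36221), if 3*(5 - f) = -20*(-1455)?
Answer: 181105/35918978 ≈ 0.0050420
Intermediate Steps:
f = -9695 (f = 5 - (-20)*(-1455)/3 = 5 - 1/3*29100 = 5 - 9700 = -9695)
1/(-19860/a(-100) + f/36221) = 1/(-19860/(-100) - 9695/36221) = 1/(-19860*(-1/100) - 9695*1/36221) = 1/(993/5 - 9695/36221) = 1/(35918978/181105) = 181105/35918978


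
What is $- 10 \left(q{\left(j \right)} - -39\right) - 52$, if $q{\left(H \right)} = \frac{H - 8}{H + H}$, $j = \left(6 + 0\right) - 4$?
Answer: $-427$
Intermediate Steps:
$j = 2$ ($j = 6 - 4 = 2$)
$q{\left(H \right)} = \frac{-8 + H}{2 H}$
$- 10 \left(q{\left(j \right)} - -39\right) - 52 = - 10 \left(\frac{-8 + 2}{2 \cdot 2} - -39\right) - 52 = - 10 \left(\frac{1}{2} \cdot \frac{1}{2} \left(-6\right) + 39\right) - 52 = - 10 \left(- \frac{3}{2} + 39\right) - 52 = \left(-10\right) \frac{75}{2} - 52 = -375 - 52 = -427$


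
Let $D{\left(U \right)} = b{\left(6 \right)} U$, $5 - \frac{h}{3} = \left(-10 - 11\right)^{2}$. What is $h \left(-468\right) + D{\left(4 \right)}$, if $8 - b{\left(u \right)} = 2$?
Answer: $612168$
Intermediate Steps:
$b{\left(u \right)} = 6$ ($b{\left(u \right)} = 8 - 2 = 6$)
$h = -1308$ ($h = 15 - 3 \left(-10 - 11\right)^{2} = 15 - 3 \left(-21\right)^{2} = 15 - 1323 = -1308$)
$D{\left(U \right)} = 6 U$
$h \left(-468\right) + D{\left(4 \right)} = \left(-1308\right) \left(-468\right) + 6 \cdot 4 = 612144 + 24 = 612168$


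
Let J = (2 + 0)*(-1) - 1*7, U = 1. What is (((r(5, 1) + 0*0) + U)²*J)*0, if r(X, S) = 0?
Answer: 0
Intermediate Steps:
J = -9 (J = 2*(-1) - 7 = -2 - 7 = -9)
(((r(5, 1) + 0*0) + U)²*J)*0 = (((0 + 0*0) + 1)²*(-9))*0 = (((0 + 0) + 1)²*(-9))*0 = ((0 + 1)²*(-9))*0 = (1²*(-9))*0 = (1*(-9))*0 = -9*0 = 0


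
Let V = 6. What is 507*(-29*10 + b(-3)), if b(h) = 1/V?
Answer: -293891/2 ≈ -1.4695e+5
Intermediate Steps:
b(h) = ⅙ (b(h) = 1/6 = ⅙)
507*(-29*10 + b(-3)) = 507*(-29*10 + ⅙) = 507*(-290 + ⅙) = 507*(-1739/6) = -293891/2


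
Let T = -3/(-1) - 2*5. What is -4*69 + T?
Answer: -283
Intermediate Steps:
T = -7 (T = -3*(-1) - 10 = 3 - 10 = -7)
-4*69 + T = -4*69 - 7 = -276 - 7 = -283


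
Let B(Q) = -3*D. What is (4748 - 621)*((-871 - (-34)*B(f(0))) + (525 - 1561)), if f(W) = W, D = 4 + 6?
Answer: -12079729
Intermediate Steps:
D = 10
B(Q) = -30 (B(Q) = -3*10 = -30)
(4748 - 621)*((-871 - (-34)*B(f(0))) + (525 - 1561)) = (4748 - 621)*((-871 - (-34)*(-30)) + (525 - 1561)) = 4127*((-871 - 1*1020) - 1036) = 4127*((-871 - 1020) - 1036) = 4127*(-1891 - 1036) = 4127*(-2927) = -12079729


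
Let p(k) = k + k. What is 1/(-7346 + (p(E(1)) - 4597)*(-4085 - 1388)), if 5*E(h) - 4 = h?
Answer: 1/25141089 ≈ 3.9776e-8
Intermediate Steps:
E(h) = ⅘ + h/5
p(k) = 2*k
1/(-7346 + (p(E(1)) - 4597)*(-4085 - 1388)) = 1/(-7346 + (2*(⅘ + (⅕)*1) - 4597)*(-4085 - 1388)) = 1/(-7346 + (2*(⅘ + ⅕) - 4597)*(-5473)) = 1/(-7346 + (2*1 - 4597)*(-5473)) = 1/(-7346 + (2 - 4597)*(-5473)) = 1/(-7346 - 4595*(-5473)) = 1/(-7346 + 25148435) = 1/25141089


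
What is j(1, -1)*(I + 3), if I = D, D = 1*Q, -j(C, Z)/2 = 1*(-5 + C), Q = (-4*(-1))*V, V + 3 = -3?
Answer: -168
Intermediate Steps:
V = -6 (V = -3 - 3 = -6)
Q = -24 (Q = -4*(-1)*(-6) = 4*(-6) = -24)
j(C, Z) = 10 - 2*C (j(C, Z) = -2*(-5 + C) = 10 - 2*C)
D = -24 (D = 1*(-24) = -24)
I = -24
j(1, -1)*(I + 3) = (10 - 2*1)*(-24 + 3) = (10 - 2)*(-21) = 8*(-21) = -168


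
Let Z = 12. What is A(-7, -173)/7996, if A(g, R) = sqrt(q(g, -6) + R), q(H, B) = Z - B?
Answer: I*sqrt(155)/7996 ≈ 0.001557*I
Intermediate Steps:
q(H, B) = 12 - B
A(g, R) = sqrt(18 + R) (A(g, R) = sqrt((12 - 1*(-6)) + R) = sqrt((12 + 6) + R) = sqrt(18 + R))
A(-7, -173)/7996 = sqrt(18 - 173)/7996 = sqrt(-155)*(1/7996) = (I*sqrt(155))*(1/7996) = I*sqrt(155)/7996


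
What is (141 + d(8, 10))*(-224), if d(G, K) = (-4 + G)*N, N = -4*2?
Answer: -24416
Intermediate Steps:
N = -8
d(G, K) = 32 - 8*G (d(G, K) = (-4 + G)*(-8) = 32 - 8*G)
(141 + d(8, 10))*(-224) = (141 + (32 - 8*8))*(-224) = (141 + (32 - 64))*(-224) = (141 - 32)*(-224) = 109*(-224) = -24416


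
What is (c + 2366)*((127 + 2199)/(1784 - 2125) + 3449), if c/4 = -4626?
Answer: -18942510054/341 ≈ -5.5550e+7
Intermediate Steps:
c = -18504 (c = 4*(-4626) = -18504)
(c + 2366)*((127 + 2199)/(1784 - 2125) + 3449) = (-18504 + 2366)*((127 + 2199)/(1784 - 2125) + 3449) = -16138*(2326/(-341) + 3449) = -16138*(2326*(-1/341) + 3449) = -16138*(-2326/341 + 3449) = -16138*1173783/341 = -18942510054/341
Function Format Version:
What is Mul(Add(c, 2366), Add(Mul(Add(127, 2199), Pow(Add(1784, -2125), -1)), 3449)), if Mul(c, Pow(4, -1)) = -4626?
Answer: Rational(-18942510054, 341) ≈ -5.5550e+7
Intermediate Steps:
c = -18504 (c = Mul(4, -4626) = -18504)
Mul(Add(c, 2366), Add(Mul(Add(127, 2199), Pow(Add(1784, -2125), -1)), 3449)) = Mul(Add(-18504, 2366), Add(Mul(Add(127, 2199), Pow(Add(1784, -2125), -1)), 3449)) = Mul(-16138, Add(Mul(2326, Pow(-341, -1)), 3449)) = Mul(-16138, Add(Mul(2326, Rational(-1, 341)), 3449)) = Mul(-16138, Add(Rational(-2326, 341), 3449)) = Mul(-16138, Rational(1173783, 341)) = Rational(-18942510054, 341)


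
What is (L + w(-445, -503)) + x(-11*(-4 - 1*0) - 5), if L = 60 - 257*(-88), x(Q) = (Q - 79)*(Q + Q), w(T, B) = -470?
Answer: 19086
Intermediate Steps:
x(Q) = 2*Q*(-79 + Q) (x(Q) = (-79 + Q)*(2*Q) = 2*Q*(-79 + Q))
L = 22676 (L = 60 + 22616 = 22676)
(L + w(-445, -503)) + x(-11*(-4 - 1*0) - 5) = (22676 - 470) + 2*(-11*(-4 - 1*0) - 5)*(-79 + (-11*(-4 - 1*0) - 5)) = 22206 + 2*(-11*(-4 + 0) - 5)*(-79 + (-11*(-4 + 0) - 5)) = 22206 + 2*(-11*(-4) - 5)*(-79 + (-11*(-4) - 5)) = 22206 + 2*(44 - 5)*(-79 + (44 - 5)) = 22206 + 2*39*(-79 + 39) = 22206 + 2*39*(-40) = 22206 - 3120 = 19086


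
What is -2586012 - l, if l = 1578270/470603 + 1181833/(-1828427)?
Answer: -2225170571745969763/860463231481 ≈ -2.5860e+6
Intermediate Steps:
l = 2329577325991/860463231481 (l = 1578270*(1/470603) + 1181833*(-1/1828427) = 1578270/470603 - 1181833/1828427 = 2329577325991/860463231481 ≈ 2.7074)
-2586012 - l = -2586012 - 1*2329577325991/860463231481 = -2586012 - 2329577325991/860463231481 = -2225170571745969763/860463231481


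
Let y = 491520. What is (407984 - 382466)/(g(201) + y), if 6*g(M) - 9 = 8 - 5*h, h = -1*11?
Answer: 4253/81922 ≈ 0.051915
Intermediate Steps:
h = -11
g(M) = 12 (g(M) = 3/2 + (8 - 5*(-11))/6 = 3/2 + (8 + 55)/6 = 3/2 + (⅙)*63 = 3/2 + 21/2 = 12)
(407984 - 382466)/(g(201) + y) = (407984 - 382466)/(12 + 491520) = 25518/491532 = 25518*(1/491532) = 4253/81922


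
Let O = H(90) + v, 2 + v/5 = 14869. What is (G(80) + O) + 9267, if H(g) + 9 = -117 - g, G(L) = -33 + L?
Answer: 83433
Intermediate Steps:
v = 74335 (v = -10 + 5*14869 = -10 + 74345 = 74335)
H(g) = -126 - g (H(g) = -9 + (-117 - g) = -126 - g)
O = 74119 (O = (-126 - 1*90) + 74335 = (-126 - 90) + 74335 = -216 + 74335 = 74119)
(G(80) + O) + 9267 = ((-33 + 80) + 74119) + 9267 = (47 + 74119) + 9267 = 74166 + 9267 = 83433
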